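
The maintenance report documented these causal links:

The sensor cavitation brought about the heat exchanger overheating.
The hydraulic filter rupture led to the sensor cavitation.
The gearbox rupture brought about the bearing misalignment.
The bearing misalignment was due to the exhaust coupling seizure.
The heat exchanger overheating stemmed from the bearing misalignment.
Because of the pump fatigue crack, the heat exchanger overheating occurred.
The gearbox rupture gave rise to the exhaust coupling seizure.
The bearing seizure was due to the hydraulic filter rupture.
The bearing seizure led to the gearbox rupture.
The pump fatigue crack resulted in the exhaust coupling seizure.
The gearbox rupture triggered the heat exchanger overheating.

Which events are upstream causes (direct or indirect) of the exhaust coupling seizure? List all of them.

the bearing seizure, the gearbox rupture, the hydraulic filter rupture, the pump fatigue crack

Immediate causes of the exhaust coupling seizure: the pump fatigue crack, the gearbox rupture.
Further upstream: the hydraulic filter rupture, the bearing seizure.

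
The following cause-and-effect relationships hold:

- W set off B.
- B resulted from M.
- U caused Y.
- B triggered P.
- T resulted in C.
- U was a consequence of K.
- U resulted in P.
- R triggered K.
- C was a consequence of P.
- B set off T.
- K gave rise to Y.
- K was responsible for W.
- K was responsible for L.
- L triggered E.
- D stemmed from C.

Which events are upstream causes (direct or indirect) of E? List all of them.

Immediate cause of E: L.
Further upstream: R, K.

K, L, R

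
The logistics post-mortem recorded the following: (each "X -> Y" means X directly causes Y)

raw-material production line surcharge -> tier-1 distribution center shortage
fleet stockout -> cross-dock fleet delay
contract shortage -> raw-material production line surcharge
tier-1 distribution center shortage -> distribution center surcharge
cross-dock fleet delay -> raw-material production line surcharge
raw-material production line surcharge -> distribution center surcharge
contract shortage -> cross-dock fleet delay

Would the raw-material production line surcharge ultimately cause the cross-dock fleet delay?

The raw-material production line surcharge leads to the tier-1 distribution center shortage, the distribution center surcharge; the cross-dock fleet delay is not among them.

No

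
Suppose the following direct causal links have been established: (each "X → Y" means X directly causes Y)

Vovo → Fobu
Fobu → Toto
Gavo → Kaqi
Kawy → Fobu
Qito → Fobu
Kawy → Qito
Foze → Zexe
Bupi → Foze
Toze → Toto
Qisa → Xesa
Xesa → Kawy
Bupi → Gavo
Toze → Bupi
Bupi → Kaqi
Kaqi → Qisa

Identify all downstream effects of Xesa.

Fobu, Kawy, Qito, Toto

Direct effects: Kawy.
2 steps out: Qito, Fobu.
3 steps out: Toto.
Not reachable from it: Toze, Bupi, Foze, Gavo, Zexe, Vovo, Kaqi, Qisa.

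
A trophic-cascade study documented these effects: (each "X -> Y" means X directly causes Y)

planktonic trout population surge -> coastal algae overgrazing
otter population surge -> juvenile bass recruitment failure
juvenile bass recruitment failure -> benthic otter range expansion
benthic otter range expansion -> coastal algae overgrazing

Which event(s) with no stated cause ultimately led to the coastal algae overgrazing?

Tracing upstream from the coastal algae overgrazing: the coastal algae overgrazing ← the benthic otter range expansion ← the juvenile bass recruitment failure ← the otter population surge.
A separate upstream branch: the coastal algae overgrazing ← the planktonic trout population surge.
Each of those chain origins has no stated cause.

the otter population surge, the planktonic trout population surge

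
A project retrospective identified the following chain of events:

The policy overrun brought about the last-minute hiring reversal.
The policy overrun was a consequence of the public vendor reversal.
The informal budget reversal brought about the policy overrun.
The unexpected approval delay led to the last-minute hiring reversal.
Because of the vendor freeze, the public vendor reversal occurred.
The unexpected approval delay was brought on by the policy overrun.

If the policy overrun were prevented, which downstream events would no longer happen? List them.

Downstream of the policy overrun: the unexpected approval delay, the last-minute hiring reversal.

the last-minute hiring reversal, the unexpected approval delay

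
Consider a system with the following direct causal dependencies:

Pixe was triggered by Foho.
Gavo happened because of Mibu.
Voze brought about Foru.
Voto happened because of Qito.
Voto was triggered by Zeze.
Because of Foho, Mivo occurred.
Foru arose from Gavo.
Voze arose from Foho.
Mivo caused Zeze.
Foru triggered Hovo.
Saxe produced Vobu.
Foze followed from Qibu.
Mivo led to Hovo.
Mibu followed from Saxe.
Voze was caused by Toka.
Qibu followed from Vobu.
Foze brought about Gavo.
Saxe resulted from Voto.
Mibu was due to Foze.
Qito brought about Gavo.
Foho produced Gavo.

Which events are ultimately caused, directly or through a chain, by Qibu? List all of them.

Direct effects: Foze.
2 steps out: Mibu, Gavo.
3 steps out: Foru.
4 steps out: Hovo.
Not reachable from it: Foho, Mivo, Qito, Zeze, Pixe, Voto, Saxe, Vobu, Toka, Voze.

Foru, Foze, Gavo, Hovo, Mibu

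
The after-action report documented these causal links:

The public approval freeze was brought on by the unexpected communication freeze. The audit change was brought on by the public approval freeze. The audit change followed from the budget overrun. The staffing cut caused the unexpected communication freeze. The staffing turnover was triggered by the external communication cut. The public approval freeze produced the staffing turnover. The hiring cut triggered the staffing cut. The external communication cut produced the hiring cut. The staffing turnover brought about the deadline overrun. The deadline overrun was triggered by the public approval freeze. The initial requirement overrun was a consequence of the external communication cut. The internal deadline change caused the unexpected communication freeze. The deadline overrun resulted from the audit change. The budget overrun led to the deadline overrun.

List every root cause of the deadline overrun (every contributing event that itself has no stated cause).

the budget overrun, the external communication cut, the internal deadline change

Tracing upstream from the deadline overrun: the deadline overrun ← the public approval freeze ← the unexpected communication freeze ← the internal deadline change.
A separate upstream branch: the deadline overrun ← the staffing turnover ← the external communication cut.
A separate upstream branch: the deadline overrun ← the budget overrun.
Each of those chain origins has no stated cause.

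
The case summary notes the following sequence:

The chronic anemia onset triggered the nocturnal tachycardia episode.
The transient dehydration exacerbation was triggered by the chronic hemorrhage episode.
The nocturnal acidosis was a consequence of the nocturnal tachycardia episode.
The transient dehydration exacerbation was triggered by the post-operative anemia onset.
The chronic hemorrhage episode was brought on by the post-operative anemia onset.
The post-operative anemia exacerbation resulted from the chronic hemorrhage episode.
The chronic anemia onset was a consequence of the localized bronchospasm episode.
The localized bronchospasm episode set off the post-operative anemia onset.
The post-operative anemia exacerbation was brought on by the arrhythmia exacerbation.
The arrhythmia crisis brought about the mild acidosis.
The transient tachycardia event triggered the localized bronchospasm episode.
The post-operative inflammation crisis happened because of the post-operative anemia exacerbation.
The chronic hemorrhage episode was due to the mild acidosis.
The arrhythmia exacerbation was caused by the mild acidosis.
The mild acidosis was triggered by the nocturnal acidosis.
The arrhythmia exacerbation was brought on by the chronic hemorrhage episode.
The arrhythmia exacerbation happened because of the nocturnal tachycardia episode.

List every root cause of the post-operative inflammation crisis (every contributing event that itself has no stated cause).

Tracing upstream from the post-operative inflammation crisis: the post-operative inflammation crisis ← the post-operative anemia exacerbation ← the chronic hemorrhage episode ← the post-operative anemia onset ← the localized bronchospasm episode ← the transient tachycardia event.
A separate upstream branch: the post-operative inflammation crisis ← the post-operative anemia exacerbation ← the chronic hemorrhage episode ← the mild acidosis ← the arrhythmia crisis.
Each of those chain origins has no stated cause.

the arrhythmia crisis, the transient tachycardia event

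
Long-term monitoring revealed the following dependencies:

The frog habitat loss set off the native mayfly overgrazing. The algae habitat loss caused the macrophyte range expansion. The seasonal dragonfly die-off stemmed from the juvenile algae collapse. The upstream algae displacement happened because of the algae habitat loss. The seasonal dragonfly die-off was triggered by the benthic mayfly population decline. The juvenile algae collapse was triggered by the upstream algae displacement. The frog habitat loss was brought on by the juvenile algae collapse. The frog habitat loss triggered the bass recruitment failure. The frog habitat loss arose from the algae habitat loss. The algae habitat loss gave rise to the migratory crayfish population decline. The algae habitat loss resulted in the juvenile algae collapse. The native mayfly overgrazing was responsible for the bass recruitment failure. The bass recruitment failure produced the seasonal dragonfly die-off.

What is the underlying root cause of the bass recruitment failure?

Tracing upstream from the bass recruitment failure: the bass recruitment failure ← the frog habitat loss ← the algae habitat loss.
The algae habitat loss has no stated cause, so it is the root.

the algae habitat loss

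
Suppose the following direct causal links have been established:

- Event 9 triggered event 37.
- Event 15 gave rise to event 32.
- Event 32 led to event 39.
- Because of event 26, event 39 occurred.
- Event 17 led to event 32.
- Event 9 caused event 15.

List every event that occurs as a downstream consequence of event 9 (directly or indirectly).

Direct effects: event 15, event 37.
2 steps out: event 32.
3 steps out: event 39.
Not reachable from it: event 17, event 26.

event 15, event 32, event 37, event 39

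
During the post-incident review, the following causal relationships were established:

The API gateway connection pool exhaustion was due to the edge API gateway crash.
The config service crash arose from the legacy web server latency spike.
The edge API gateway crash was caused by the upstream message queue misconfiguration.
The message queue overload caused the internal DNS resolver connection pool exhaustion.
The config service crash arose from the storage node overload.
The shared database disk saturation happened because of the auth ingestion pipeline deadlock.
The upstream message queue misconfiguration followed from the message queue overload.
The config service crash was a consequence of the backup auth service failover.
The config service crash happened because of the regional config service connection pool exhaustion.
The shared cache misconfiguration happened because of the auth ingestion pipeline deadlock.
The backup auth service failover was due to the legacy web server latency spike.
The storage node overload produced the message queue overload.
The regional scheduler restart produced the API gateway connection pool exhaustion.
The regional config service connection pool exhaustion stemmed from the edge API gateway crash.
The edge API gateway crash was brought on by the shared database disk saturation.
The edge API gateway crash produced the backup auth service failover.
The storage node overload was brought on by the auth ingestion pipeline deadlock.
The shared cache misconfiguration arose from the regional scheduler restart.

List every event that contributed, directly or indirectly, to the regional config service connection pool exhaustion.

Immediate cause of the regional config service connection pool exhaustion: the edge API gateway crash.
Further upstream: the auth ingestion pipeline deadlock, the storage node overload, the message queue overload, the shared database disk saturation, the upstream message queue misconfiguration.

the auth ingestion pipeline deadlock, the edge API gateway crash, the message queue overload, the shared database disk saturation, the storage node overload, the upstream message queue misconfiguration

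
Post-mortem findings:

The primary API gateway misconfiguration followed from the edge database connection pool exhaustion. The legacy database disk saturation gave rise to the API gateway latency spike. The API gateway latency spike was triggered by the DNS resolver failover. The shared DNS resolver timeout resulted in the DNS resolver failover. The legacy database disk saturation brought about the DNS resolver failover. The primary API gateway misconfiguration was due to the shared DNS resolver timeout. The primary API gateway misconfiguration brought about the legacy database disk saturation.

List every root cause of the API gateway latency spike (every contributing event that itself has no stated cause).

Tracing upstream from the API gateway latency spike: the API gateway latency spike ← the legacy database disk saturation ← the primary API gateway misconfiguration ← the edge database connection pool exhaustion.
A separate upstream branch: the API gateway latency spike ← the DNS resolver failover ← the shared DNS resolver timeout.
Each of those chain origins has no stated cause.

the edge database connection pool exhaustion, the shared DNS resolver timeout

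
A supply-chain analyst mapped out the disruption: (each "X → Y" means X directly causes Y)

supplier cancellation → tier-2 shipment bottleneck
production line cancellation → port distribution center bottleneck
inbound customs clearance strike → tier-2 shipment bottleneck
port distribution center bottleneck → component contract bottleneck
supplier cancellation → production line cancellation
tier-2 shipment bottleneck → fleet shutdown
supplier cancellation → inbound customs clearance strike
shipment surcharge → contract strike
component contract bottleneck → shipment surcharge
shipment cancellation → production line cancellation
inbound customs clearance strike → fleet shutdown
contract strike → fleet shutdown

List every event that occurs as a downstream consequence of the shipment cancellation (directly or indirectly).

Direct effects: the production line cancellation.
2 steps out: the port distribution center bottleneck.
3 steps out: the component contract bottleneck.
4 steps out: the shipment surcharge.
5 steps out: the contract strike.
6 steps out: the fleet shutdown.
Not reachable from it: the supplier cancellation, the inbound customs clearance strike, the tier-2 shipment bottleneck.

the component contract bottleneck, the contract strike, the fleet shutdown, the port distribution center bottleneck, the production line cancellation, the shipment surcharge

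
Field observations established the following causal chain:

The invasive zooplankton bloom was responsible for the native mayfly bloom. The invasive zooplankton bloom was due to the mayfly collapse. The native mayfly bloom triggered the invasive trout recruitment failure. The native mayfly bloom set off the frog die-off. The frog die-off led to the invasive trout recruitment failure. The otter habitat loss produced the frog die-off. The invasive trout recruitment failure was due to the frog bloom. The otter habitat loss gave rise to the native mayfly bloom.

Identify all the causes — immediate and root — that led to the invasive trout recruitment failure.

Immediate causes of the invasive trout recruitment failure: the frog bloom, the native mayfly bloom, the frog die-off.
Further upstream: the mayfly collapse, the invasive zooplankton bloom, the otter habitat loss.

the frog bloom, the frog die-off, the invasive zooplankton bloom, the mayfly collapse, the native mayfly bloom, the otter habitat loss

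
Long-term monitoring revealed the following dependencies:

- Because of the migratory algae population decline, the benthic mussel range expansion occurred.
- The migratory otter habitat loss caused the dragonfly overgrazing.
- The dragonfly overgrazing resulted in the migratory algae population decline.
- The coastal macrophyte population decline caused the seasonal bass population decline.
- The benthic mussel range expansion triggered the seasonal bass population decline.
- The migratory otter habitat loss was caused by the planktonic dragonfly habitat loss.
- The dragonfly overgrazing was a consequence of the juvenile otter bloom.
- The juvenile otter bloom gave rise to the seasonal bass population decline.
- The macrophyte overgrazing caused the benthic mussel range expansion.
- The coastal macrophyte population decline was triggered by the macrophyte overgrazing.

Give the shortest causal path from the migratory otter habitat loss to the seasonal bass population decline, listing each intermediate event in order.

the migratory otter habitat loss → the dragonfly overgrazing → the migratory algae population decline → the benthic mussel range expansion → the seasonal bass population decline

the migratory otter habitat loss → the dragonfly overgrazing
the dragonfly overgrazing → the migratory algae population decline
the migratory algae population decline → the benthic mussel range expansion
the benthic mussel range expansion → the seasonal bass population decline
Length: 4 steps.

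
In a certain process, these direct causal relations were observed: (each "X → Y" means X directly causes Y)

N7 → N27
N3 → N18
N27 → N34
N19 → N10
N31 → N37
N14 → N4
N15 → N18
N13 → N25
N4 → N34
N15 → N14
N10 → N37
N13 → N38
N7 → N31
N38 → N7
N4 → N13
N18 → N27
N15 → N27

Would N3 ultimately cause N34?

Yes

There is a causal chain: N3 → N18 → N27 → N34.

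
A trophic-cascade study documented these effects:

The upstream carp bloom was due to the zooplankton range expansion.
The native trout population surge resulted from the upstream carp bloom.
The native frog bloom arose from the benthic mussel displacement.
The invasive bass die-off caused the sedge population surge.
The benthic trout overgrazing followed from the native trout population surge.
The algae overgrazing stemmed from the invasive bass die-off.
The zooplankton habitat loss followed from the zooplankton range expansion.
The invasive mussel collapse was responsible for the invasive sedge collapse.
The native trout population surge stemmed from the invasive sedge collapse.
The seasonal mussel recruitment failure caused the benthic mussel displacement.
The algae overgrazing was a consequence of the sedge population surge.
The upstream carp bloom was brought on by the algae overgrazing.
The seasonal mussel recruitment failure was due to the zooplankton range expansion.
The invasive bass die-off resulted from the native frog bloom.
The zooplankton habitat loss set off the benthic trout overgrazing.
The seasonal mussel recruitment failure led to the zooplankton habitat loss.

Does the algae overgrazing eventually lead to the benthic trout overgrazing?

There is a causal chain: the algae overgrazing → the upstream carp bloom → the native trout population surge → the benthic trout overgrazing.

Yes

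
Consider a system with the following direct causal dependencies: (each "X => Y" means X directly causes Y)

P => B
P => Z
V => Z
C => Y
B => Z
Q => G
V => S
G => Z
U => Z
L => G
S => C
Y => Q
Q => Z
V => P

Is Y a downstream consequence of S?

Yes

There is a causal chain: S → C → Y.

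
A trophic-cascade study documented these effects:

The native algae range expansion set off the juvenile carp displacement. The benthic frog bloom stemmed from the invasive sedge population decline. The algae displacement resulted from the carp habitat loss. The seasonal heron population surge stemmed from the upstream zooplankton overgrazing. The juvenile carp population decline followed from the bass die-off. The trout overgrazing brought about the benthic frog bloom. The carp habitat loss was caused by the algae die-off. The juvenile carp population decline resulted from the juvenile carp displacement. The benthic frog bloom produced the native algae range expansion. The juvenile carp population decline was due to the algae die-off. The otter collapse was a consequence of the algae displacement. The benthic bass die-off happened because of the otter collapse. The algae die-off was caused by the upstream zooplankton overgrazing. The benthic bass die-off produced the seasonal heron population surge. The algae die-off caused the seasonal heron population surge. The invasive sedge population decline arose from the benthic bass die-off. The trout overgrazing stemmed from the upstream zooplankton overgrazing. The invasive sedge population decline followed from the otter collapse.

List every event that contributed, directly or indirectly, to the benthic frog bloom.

Immediate causes of the benthic frog bloom: the trout overgrazing, the invasive sedge population decline.
Further upstream: the upstream zooplankton overgrazing, the algae die-off, the carp habitat loss, the algae displacement, the otter collapse, the benthic bass die-off.

the algae die-off, the algae displacement, the benthic bass die-off, the carp habitat loss, the invasive sedge population decline, the otter collapse, the trout overgrazing, the upstream zooplankton overgrazing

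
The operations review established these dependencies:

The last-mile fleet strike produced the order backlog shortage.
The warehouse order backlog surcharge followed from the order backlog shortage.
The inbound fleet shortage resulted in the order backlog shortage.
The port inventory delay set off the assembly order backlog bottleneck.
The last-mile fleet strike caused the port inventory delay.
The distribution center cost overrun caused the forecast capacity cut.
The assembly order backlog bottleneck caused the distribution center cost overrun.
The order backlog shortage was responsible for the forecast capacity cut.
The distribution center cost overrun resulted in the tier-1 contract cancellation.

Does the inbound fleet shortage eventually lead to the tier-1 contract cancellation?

No

The inbound fleet shortage leads to the order backlog shortage, the warehouse order backlog surcharge, the forecast capacity cut; the tier-1 contract cancellation is not among them.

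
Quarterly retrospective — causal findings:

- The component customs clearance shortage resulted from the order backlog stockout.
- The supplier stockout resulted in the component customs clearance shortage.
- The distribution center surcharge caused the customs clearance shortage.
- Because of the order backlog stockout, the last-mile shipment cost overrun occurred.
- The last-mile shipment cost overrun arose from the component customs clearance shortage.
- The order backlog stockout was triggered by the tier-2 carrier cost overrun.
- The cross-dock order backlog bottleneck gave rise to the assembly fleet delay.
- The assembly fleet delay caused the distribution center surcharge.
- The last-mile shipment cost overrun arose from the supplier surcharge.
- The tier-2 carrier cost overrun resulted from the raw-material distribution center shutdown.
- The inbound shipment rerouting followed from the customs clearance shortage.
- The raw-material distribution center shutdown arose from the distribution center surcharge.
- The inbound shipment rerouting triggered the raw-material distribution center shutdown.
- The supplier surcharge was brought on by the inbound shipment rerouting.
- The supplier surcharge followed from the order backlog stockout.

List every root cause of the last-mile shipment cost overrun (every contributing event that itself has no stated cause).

Tracing upstream from the last-mile shipment cost overrun: the last-mile shipment cost overrun ← the component customs clearance shortage ← the supplier stockout.
A separate upstream branch: the last-mile shipment cost overrun ← the order backlog stockout ← the tier-2 carrier cost overrun ← the raw-material distribution center shutdown ← the distribution center surcharge ← the assembly fleet delay ← the cross-dock order backlog bottleneck.
Each of those chain origins has no stated cause.

the cross-dock order backlog bottleneck, the supplier stockout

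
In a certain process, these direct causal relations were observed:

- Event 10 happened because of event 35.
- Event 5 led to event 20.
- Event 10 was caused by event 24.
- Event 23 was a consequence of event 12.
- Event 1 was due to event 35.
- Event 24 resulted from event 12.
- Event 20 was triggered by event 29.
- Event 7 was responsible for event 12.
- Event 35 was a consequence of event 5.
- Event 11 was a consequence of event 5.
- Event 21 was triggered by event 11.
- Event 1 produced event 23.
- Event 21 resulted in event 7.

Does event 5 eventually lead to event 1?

Yes

There is a causal chain: event 5 → event 35 → event 1.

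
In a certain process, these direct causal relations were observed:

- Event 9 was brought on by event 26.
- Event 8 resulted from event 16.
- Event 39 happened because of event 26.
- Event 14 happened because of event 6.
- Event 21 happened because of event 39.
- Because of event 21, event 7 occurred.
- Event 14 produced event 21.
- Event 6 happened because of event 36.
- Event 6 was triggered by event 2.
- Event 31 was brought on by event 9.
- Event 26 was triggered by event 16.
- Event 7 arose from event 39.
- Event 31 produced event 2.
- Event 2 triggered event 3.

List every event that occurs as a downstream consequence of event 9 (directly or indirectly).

event 14, event 2, event 21, event 3, event 31, event 6, event 7

Direct effects: event 31.
2 steps out: event 2.
3 steps out: event 3, event 6.
4 steps out: event 14.
5 steps out: event 21.
6 steps out: event 7.
Not reachable from it: event 16, event 26, event 8, event 36, event 39.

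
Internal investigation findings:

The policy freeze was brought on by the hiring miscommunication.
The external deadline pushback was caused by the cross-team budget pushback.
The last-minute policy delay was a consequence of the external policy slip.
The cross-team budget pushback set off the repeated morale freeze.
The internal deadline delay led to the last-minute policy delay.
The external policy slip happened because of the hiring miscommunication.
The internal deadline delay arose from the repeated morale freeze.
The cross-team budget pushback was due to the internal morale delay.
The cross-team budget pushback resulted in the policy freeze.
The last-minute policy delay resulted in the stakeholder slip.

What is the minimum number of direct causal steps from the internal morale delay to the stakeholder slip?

5

Shortest chain: the internal morale delay → the cross-team budget pushback → the repeated morale freeze → the internal deadline delay → the last-minute policy delay → the stakeholder slip.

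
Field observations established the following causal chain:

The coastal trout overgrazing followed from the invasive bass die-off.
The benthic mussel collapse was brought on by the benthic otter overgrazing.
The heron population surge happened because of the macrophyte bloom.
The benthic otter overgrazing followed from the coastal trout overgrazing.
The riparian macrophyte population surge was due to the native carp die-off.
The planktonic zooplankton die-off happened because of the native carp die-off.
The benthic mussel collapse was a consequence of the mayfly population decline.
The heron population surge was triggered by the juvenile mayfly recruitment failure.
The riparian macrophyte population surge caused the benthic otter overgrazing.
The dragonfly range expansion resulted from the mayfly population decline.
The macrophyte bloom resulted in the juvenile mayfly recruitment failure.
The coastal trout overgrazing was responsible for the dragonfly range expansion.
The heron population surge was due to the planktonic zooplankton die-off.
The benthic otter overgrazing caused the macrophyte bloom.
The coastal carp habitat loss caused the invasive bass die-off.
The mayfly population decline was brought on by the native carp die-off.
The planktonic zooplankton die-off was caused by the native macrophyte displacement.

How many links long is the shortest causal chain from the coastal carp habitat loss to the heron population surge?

5

Shortest chain: the coastal carp habitat loss → the invasive bass die-off → the coastal trout overgrazing → the benthic otter overgrazing → the macrophyte bloom → the heron population surge.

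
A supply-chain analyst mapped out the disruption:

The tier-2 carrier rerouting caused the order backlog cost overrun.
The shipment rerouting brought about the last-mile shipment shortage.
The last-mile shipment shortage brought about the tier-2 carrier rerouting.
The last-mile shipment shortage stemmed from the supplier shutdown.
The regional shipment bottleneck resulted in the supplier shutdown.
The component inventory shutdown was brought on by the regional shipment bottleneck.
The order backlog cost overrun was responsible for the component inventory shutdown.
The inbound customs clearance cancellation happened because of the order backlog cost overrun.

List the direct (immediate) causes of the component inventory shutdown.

the order backlog cost overrun, the regional shipment bottleneck

Upstream contributors include the supplier shutdown, the last-mile shipment shortage, the tier-2 carrier rerouting, the shipment rerouting, but only the order backlog cost overrun, the regional shipment bottleneck feed directly into the component inventory shutdown.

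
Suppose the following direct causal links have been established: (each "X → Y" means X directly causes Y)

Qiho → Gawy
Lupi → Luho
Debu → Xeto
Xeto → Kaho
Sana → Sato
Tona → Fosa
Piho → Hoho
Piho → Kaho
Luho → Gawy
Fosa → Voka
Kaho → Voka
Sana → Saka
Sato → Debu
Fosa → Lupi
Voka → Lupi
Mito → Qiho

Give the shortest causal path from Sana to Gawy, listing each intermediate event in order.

Sana → Sato
Sato → Debu
Debu → Xeto
Xeto → Kaho
Kaho → Voka
Voka → Lupi
Lupi → Luho
Luho → Gawy
Length: 8 steps.

Sana → Sato → Debu → Xeto → Kaho → Voka → Lupi → Luho → Gawy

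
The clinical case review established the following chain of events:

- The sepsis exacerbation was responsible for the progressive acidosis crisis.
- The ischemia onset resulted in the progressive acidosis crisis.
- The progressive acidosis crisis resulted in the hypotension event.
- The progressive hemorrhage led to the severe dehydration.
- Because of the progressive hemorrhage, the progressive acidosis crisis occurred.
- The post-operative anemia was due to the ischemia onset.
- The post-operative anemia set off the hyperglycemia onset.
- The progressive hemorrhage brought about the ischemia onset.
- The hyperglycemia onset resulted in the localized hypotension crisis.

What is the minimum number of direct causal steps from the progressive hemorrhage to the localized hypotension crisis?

Shortest chain: the progressive hemorrhage → the ischemia onset → the post-operative anemia → the hyperglycemia onset → the localized hypotension crisis.

4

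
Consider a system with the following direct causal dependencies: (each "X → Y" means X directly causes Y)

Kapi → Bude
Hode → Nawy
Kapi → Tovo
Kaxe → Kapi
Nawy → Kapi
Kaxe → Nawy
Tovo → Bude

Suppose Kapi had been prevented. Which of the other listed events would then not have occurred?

Downstream of Kapi: Tovo, Bude.

Bude, Tovo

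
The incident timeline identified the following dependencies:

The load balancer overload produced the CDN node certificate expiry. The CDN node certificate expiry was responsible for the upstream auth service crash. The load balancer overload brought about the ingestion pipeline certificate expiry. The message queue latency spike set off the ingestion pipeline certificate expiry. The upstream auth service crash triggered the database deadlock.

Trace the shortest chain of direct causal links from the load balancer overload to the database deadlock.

the load balancer overload → the CDN node certificate expiry
the CDN node certificate expiry → the upstream auth service crash
the upstream auth service crash → the database deadlock
Length: 3 steps.

the load balancer overload → the CDN node certificate expiry → the upstream auth service crash → the database deadlock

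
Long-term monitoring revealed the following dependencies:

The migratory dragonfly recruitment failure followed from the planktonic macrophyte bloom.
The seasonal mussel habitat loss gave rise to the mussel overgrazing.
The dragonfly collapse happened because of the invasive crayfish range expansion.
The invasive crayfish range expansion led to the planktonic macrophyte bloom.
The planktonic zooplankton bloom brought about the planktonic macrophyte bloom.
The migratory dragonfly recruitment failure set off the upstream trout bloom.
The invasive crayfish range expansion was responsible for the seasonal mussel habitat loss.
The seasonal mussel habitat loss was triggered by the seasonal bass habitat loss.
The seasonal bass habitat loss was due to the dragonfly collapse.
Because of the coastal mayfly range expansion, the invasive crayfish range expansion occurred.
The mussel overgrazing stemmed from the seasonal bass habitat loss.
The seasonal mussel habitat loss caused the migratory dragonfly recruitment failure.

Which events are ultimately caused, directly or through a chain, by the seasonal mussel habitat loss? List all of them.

the migratory dragonfly recruitment failure, the mussel overgrazing, the upstream trout bloom

Direct effects: the mussel overgrazing, the migratory dragonfly recruitment failure.
2 steps out: the upstream trout bloom.
Not reachable from it: the coastal mayfly range expansion, the invasive crayfish range expansion, the planktonic macrophyte bloom, the dragonfly collapse, the seasonal bass habitat loss, the planktonic zooplankton bloom.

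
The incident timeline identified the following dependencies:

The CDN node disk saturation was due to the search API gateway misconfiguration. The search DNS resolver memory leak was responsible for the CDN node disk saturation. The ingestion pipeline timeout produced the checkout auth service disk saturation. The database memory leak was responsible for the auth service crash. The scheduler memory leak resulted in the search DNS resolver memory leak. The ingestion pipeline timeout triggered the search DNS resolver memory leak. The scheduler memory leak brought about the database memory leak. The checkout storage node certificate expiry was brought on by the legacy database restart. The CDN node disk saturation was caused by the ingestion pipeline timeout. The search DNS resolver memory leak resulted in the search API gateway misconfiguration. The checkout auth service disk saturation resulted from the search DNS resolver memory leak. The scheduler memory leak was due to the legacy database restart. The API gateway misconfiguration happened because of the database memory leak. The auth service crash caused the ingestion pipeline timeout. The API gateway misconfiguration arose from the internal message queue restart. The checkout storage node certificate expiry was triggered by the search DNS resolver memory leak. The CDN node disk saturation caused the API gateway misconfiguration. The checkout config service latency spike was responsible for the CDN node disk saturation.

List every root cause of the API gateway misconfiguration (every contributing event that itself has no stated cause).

Tracing upstream from the API gateway misconfiguration: the API gateway misconfiguration ← the database memory leak ← the scheduler memory leak ← the legacy database restart.
A separate upstream branch: the API gateway misconfiguration ← the internal message queue restart.
A separate upstream branch: the API gateway misconfiguration ← the CDN node disk saturation ← the checkout config service latency spike.
Each of those chain origins has no stated cause.

the checkout config service latency spike, the internal message queue restart, the legacy database restart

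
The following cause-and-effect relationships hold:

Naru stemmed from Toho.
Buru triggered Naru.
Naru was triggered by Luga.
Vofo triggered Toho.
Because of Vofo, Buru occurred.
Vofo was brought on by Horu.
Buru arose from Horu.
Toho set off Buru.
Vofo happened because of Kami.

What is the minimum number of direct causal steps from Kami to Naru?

Shortest chain: Kami → Vofo → Toho → Naru.

3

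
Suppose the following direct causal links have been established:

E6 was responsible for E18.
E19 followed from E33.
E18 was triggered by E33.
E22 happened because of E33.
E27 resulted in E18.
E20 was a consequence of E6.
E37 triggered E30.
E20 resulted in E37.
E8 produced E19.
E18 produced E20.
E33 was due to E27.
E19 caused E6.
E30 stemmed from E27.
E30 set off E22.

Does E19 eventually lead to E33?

No

E19 leads to E6, E18, E20, E37, E30, E22; E33 is not among them.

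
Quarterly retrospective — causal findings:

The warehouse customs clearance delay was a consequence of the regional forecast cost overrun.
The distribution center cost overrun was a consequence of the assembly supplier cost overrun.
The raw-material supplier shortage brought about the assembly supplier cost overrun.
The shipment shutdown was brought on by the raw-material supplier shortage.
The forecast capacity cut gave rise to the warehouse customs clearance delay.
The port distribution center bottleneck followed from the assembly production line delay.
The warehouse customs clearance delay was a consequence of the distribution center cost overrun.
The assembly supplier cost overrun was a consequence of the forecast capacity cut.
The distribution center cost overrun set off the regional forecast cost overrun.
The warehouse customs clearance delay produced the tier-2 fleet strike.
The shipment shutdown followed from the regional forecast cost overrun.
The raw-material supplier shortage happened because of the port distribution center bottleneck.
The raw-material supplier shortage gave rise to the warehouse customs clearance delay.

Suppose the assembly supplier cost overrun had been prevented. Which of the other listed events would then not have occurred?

the distribution center cost overrun, the regional forecast cost overrun

Downstream of the assembly supplier cost overrun: the distribution center cost overrun, the regional forecast cost overrun, the shipment shutdown, the warehouse customs clearance delay, the tier-2 fleet strike.
Of those, still caused via another path: the shipment shutdown, the warehouse customs clearance delay, the tier-2 fleet strike.
The remainder have no surviving cause.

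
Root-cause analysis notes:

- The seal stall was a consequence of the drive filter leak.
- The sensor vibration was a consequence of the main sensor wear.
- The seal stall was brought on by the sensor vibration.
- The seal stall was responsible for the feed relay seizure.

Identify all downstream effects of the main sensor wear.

Direct effects: the sensor vibration.
2 steps out: the seal stall.
3 steps out: the feed relay seizure.
Not reachable from it: the drive filter leak.

the feed relay seizure, the seal stall, the sensor vibration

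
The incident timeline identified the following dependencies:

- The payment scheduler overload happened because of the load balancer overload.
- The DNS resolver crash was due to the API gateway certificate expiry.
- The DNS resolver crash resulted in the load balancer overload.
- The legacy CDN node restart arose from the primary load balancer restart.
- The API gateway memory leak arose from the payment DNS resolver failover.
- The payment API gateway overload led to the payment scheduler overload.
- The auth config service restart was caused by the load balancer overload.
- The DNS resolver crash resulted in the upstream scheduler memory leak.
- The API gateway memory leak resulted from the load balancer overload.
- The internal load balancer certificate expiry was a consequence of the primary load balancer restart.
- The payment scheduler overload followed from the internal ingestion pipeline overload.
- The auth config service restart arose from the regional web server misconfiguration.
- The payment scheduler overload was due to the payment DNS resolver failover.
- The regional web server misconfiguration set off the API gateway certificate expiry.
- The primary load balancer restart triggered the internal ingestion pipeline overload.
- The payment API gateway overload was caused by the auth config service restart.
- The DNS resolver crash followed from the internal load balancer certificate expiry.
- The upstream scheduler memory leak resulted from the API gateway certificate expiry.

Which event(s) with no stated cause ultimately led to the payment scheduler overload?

Tracing upstream from the payment scheduler overload: the payment scheduler overload ← the payment API gateway overload ← the auth config service restart ← the regional web server misconfiguration.
A separate upstream branch: the payment scheduler overload ← the internal ingestion pipeline overload ← the primary load balancer restart.
A separate upstream branch: the payment scheduler overload ← the payment DNS resolver failover.
Each of those chain origins has no stated cause.

the payment DNS resolver failover, the primary load balancer restart, the regional web server misconfiguration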